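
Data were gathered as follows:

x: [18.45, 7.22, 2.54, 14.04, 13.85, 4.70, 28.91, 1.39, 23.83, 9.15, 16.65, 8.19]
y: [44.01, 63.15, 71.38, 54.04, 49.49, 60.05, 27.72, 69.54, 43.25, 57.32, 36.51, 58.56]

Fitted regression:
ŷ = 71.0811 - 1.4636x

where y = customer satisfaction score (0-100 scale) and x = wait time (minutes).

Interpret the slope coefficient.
An increase of one minute in wait time is associated with a 1.4636 points decrease in predicted satisfaction score.

β₁ = -1.4636 is the change in predicted satisfaction score (points) per additional minute of wait time.

Interpretation:
- Wait time up by 1 minute → predicted satisfaction score decreases by 1.4636 points
- This is a linear approximation: the same per-unit change is assumed across the whole observed x range
- The sign (−) gives the direction; the magnitude 1.4636 gives the size of the effect per minute

The intercept β₀ = 71.0811 is the predicted satisfaction score when wait time = 0; since the smallest observed x is 1.39, this is an extrapolation and mainly anchors the line.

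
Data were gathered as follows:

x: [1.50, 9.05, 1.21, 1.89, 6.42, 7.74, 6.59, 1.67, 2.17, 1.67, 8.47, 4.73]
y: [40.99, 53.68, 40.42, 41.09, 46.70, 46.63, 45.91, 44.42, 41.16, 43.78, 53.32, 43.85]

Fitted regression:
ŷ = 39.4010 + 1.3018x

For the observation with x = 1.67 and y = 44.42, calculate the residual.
Residual = 2.8450

The residual is the difference between the actual value and the predicted value:

Residual = y - ŷ

Step 1: Calculate predicted value
ŷ = 39.4010 + 1.3018 × 1.67
ŷ = 41.5750

Step 2: Calculate residual
Residual = 44.42 - 41.5750
Residual = 2.8450

Sign check: y > ŷ, so the point is above the line and the fit underestimates here.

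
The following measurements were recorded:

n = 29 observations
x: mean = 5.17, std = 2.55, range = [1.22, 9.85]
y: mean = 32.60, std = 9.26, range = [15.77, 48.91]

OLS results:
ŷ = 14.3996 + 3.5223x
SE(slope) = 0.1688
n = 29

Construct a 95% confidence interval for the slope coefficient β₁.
The 95% CI for β₁ is (3.1760, 3.8686)

Confidence interval for the slope:

The 95% CI for β₁ is: β̂₁ ± t*(α/2, n-2) × SE(β̂₁)

Step 1: Find critical t-value
- Confidence level = 0.95
- Degrees of freedom = n - 2 = 29 - 2 = 27
- t*(α/2, 27) = 2.0518

Step 2: Calculate margin of error
Margin = 2.0518 × 0.1688 = 0.3463

Step 3: Construct interval
CI = 3.5223 ± 0.3463
CI = (3.1760, 3.8686)

Interpretation: each one-unit increase in x is associated with a change in mean y of between 3.1760 and 3.8686, with 95% confidence.
Both endpoints are positive, so the data support a genuinely positive slope at this confidence level.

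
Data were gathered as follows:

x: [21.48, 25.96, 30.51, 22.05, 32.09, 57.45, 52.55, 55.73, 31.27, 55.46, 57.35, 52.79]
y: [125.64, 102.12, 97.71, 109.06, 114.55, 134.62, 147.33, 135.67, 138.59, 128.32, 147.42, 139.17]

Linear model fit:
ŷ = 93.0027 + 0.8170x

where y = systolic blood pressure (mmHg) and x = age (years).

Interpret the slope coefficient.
On average, blood pressure is about 0.8170 mmHg higher for every extra year of age.

β₁ = 0.8170 is the change in predicted blood pressure (mmHg) per additional year of age.

Interpretation:
- Age up by 1 year → predicted blood pressure increases by 0.8170 mmHg
- This is a linear approximation: the same per-unit change is assumed across the whole observed x range

(β₀ = 93.0027 is the fitted value at x = 0 and is not part of the slope interpretation.)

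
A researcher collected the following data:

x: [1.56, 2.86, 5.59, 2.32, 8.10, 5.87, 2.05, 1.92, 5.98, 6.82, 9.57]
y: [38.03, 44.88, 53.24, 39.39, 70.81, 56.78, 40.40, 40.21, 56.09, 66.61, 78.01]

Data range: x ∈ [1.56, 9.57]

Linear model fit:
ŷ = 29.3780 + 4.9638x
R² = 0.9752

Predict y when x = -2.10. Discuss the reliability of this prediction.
ŷ = 18.9540, but this is extrapolation (below the data range [1.56, 9.57]) and may be unreliable.

Prediction calculation:
ŷ = 29.3780 + 4.9638 × (-2.10)
ŷ = 18.9540

Reliability:
- Data range: x ∈ [1.56, 9.57]
- Prediction point: x = -2.10 is 3.66 units below the observed range → this is EXTRAPOLATION, not interpolation

Why that matters here:
- The standard error of prediction grows with (x − x̄)², and x = -2.10 is far from x̄ = 4.79
- Real relationships often flatten, saturate, or turn nonlinear at extremes
- The linear relationship may not hold outside the observed range

Report the number if required, but flag clearly that it is an extrapolation.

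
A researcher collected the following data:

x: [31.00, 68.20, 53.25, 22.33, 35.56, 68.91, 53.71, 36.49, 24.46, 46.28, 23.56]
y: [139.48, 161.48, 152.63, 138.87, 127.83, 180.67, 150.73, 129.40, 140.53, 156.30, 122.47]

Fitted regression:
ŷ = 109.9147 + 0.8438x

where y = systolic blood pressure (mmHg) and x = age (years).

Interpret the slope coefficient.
For each additional year of age, predicted blood pressure increases by approximately 0.8438 mmHg.

The slope coefficient β₁ = 0.8438 represents the marginal effect of age on blood pressure.

Interpretation:
- Age up by 1 year → predicted blood pressure increases by 0.8438 mmHg
- This is a linear approximation: the same per-unit change is assumed across the whole observed x range
- The slope describes association in these data, not necessarily a causal effect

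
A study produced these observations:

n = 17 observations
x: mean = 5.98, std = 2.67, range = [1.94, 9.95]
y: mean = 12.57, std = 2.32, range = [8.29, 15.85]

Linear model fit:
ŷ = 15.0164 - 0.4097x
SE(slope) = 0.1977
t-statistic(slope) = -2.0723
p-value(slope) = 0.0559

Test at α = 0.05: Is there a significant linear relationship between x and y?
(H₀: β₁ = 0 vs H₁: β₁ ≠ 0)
p-value = 0.0559 ≥ α = 0.05, so we fail to reject H₀. The relationship is not significant.

Hypothesis test for the slope coefficient:

H₀: β₁ = 0 (no linear relationship)
H₁: β₁ ≠ 0 (linear relationship exists)

Test statistic: t = β̂₁ / SE(β̂₁) = -0.4097 / 0.1977 = -2.0723

p = 0.0559: how often a slope estimate this far from 0 (in SE units) would arise by chance if β₁ were truly 0.

Decision rule: reject H₀ if p-value < α.
p-value = 0.0559 ≥ α = 0.05 → fail to reject H₀.

Conclusion: the linear association between x and y is not significant at the 5% level.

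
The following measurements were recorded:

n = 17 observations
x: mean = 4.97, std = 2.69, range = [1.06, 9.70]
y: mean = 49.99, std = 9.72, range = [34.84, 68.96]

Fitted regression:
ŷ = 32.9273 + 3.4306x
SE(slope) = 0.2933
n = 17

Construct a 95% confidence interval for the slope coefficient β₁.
The 95% CI for β₁ is (2.8055, 4.0557)

Confidence interval for the slope:

The 95% CI for β₁ is: β̂₁ ± t*(α/2, n-2) × SE(β̂₁)

Step 1: Find critical t-value
- Confidence level = 0.95
- Degrees of freedom = n - 2 = 17 - 2 = 15
- t*(α/2, 15) = 2.1314

Step 2: Calculate margin of error
Margin = 2.1314 × 0.2933 = 0.6251

Step 3: Construct interval
CI = 3.4306 ± 0.6251
CI = (2.8055, 4.0557)

Interpretation: We are 95% confident that the true slope β₁ lies between 2.8055 and 4.0557.
The interval does not include 0, suggesting a significant linear relationship.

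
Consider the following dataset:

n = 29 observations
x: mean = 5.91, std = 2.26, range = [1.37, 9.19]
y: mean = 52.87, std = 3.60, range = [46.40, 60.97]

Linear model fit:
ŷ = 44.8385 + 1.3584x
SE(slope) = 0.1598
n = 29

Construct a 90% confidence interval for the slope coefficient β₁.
The 90% CI for β₁ is (1.0862, 1.6306)

Confidence interval for the slope:

The 90% CI for β₁ is: β̂₁ ± t*(α/2, n-2) × SE(β̂₁)

Step 1: Find critical t-value
- Confidence level = 0.9
- Degrees of freedom = n - 2 = 29 - 2 = 27
- t*(α/2, 27) = 1.7033

Step 2: Calculate margin of error
Margin = 1.7033 × 0.1598 = 0.2722

Step 3: Construct interval
CI = 1.3584 ± 0.2722
CI = (1.0862, 1.6306)

Interpretation: We are 90% confident that the true slope β₁ lies between 1.0862 and 1.6306.
The interval does not include 0, suggesting a significant linear relationship.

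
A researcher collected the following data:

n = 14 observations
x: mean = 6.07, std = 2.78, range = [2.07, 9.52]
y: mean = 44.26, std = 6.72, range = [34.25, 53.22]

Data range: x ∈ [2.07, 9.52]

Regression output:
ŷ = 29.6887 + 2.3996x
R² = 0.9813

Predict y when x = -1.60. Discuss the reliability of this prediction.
ŷ = 25.8493, but this is extrapolation (below the data range [2.07, 9.52]) and may be unreliable.

Prediction calculation:
ŷ = 29.6887 + 2.3996 × (-1.60)
ŷ = 25.8493

Reliability:
- Data range: x ∈ [2.07, 9.52]
- Prediction point: x = -1.60 is 3.67 units below the observed range → this is EXTRAPOLATION, not interpolation

Why that matters here:
- Real relationships often flatten, saturate, or turn nonlinear at extremes
- R² describes fit only over the sampled x values; it says nothing about behaviour beyond them
- The linear relationship may not hold outside the observed range

The R² = 0.9813 only validates the fit within [2.07, 9.52]; treat ŷ = 25.8493 with caution.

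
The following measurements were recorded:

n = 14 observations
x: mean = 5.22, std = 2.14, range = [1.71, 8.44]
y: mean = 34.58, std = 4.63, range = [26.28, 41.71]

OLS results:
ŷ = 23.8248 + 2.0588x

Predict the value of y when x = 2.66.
ŷ = 29.3012

x = 2.66 lies inside the observed range [1.71, 8.44], so the fitted equation applies directly:

ŷ = 23.8248 + 2.0588 × 2.66
ŷ = 23.8248 + 5.4764
ŷ = 29.3012

This is the fitted mean response at that x — an individual observation would come with a wider prediction interval.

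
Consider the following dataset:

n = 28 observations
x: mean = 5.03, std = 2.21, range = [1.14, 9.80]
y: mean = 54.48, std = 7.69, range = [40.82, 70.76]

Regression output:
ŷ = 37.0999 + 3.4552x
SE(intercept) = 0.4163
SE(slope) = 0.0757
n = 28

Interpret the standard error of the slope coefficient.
SE(β̂₁) = 0.0757 is the estimated standard deviation of the slope estimate across repeated samples; relative to β̂₁ = 3.4552 that is 2.2%, a precise estimate.

What SE measures:
- The standard error quantifies the sampling variability of the coefficient estimate
- It is the estimated standard deviation of β̂₁ across hypothetical repeated samples of the same size
- Smaller SE → more precise estimate

Relative precision:
- SE / |β̂₁| = 0.0757 / 3.4552 = 2.2%
- Rule of thumb (under 20%: precise; 20% to under 50%: moderately precise; 50% or more: imprecise) → precise

Link to the t-test: t = β̂₁ / SE(β̂₁) = 3.4552 / 0.0757 = 45.6433, the statistic for H₀: β₁ = 0.

What drives SE(β̂₁): wider spread of x values → smaller SE; more residual scatter → larger SE; larger n (here n = 28) → smaller SE.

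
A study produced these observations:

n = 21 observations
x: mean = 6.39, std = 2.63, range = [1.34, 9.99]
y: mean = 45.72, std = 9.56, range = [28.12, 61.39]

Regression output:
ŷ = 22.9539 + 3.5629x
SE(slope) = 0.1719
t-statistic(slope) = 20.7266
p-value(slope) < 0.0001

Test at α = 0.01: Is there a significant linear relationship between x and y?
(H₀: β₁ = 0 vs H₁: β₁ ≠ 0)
p-value < 0.0001 < α = 0.01, so we reject H₀. The relationship is significant.

Hypothesis test for the slope coefficient:

H₀: β₁ = 0 (no linear relationship)
H₁: β₁ ≠ 0 (linear relationship exists)

Test statistic: t = β̂₁ / SE(β̂₁) = 3.5629 / 0.1719 = 20.7266

With df = 19, the two-sided p-value for |t| = 20.7266 is <0.0001.

Decision rule: reject H₀ if p-value < α.
p-value < 0.0001 < α = 0.01 → reject H₀.

At α = 0.01 the data do provide convincing evidence of a nonzero slope.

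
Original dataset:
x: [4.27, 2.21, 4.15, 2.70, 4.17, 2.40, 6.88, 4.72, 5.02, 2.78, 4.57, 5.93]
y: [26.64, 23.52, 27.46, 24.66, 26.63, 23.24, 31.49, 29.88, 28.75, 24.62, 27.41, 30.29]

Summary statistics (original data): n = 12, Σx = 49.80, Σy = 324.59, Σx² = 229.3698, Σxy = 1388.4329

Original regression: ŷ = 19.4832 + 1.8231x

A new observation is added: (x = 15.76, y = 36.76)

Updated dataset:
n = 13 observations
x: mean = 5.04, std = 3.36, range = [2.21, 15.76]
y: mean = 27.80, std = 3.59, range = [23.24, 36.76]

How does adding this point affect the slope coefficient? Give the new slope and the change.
New slope β₁ = 0.9887 versus 1.8231 before: a change of -0.8344 (-45.8%).

The new point has HIGH LEVERAGE: x = 15.76 is far from the original mean x̄ = 49.80/12 ≈ 4.15 (original range [2.21, 6.88]).

Step 1: Update the sums with the new point (n goes from 12 to 13)
Σx  = 49.80 + 15.76 = 65.56
Σy  = 324.59 + 36.76 = 361.35
Σx² = 229.3698 + 15.76² = 229.3698 + 248.3776 = 477.7474
Σxy = 1388.4329 + 15.76×36.76 = 1388.4329 + 579.3376 = 1967.7705

Step 2: Recompute the slope with b₁ = (nΣxy − ΣxΣy) / (nΣx² − (Σx)²)
Numerator   = 13×1967.7705 − 65.56×361.35 = 25581.0165 − 23690.1060 = 1890.9105
Denominator = 13×477.7474 − 65.56² = 6210.7162 − 4298.1136 = 1912.6026
b₁(new) = 1890.9105 / 1912.6026 = 0.9887

(Same formula on the original sums: (12×1388.4329 − 49.80×324.59) / (12×229.3698 − 49.80²) = 496.6128 / 272.3976 = 1.8231, matching the given fit.)

Step 3: Change in slope
Δβ₁ = 0.9887 − 1.8231 = -0.8344
Relative change = -0.8344 / 1.8231 × 100% = -45.8%
→ the slope decreases when the point is added.

Because the point sits below the extension of the original line at a high-leverage x, it tilts the fit down.
In practice: investigate whether it comes from the same population as the rest of the sample; check such a point for data-entry or measurement error.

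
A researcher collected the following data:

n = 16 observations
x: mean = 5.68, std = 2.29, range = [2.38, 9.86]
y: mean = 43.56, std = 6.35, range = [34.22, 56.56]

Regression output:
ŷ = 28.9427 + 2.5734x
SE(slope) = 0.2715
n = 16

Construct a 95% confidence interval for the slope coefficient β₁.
The 95% CI for β₁ is (1.9911, 3.1557)

Confidence interval for the slope:

The 95% CI for β₁ is: β̂₁ ± t*(α/2, n-2) × SE(β̂₁)

Step 1: Find critical t-value
- Confidence level = 0.95
- Degrees of freedom = n - 2 = 16 - 2 = 14
- t*(α/2, 14) = 2.1448

Step 2: Calculate margin of error
Margin = 2.1448 × 0.2715 = 0.5823

Step 3: Construct interval
CI = 2.5734 ± 0.5823
CI = (1.9911, 3.1557)

Interpretation: each one-unit increase in x is associated with a change in mean y of between 1.9911 and 3.1557, with 95% confidence.
The interval does not include 0, suggesting a significant linear relationship.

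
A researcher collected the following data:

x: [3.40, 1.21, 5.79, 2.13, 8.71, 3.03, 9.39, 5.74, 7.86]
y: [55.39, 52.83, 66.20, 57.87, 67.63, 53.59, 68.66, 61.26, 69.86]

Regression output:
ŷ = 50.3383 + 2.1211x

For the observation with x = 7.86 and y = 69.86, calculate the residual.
Residual = 2.8499

The residual is the difference between the actual value and the predicted value:

Residual = y - ŷ

Step 1: Calculate predicted value
ŷ = 50.3383 + 2.1211 × 7.86
ŷ = 67.0101

Step 2: Calculate residual
Residual = 69.86 - 67.0101
Residual = 2.8499

The residual is positive, so the observed y = 69.86 sits above the regression line (the line underestimates it by 2.8499).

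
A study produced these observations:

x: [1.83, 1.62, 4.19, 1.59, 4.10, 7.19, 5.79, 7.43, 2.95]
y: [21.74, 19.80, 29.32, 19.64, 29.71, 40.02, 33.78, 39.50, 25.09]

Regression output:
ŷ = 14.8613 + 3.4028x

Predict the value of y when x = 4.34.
ŷ = 29.6295

To predict y for x = 4.34, substitute into the regression equation:

ŷ = 14.8613 + 3.4028 × 4.34
ŷ = 14.8613 + 14.7682
ŷ = 29.6295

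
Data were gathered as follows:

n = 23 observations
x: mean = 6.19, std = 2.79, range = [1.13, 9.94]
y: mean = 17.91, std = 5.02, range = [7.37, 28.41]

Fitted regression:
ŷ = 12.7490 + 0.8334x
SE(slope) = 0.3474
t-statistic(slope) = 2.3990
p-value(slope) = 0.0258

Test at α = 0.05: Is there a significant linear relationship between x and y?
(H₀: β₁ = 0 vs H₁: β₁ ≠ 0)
Reject H₀: p-value = 0.0258 < α = 0.05. The linear relationship is significant at the 5% level.

Hypothesis test for the slope coefficient:

H₀: β₁ = 0 (no linear relationship)
H₁: β₁ ≠ 0 (linear relationship exists)

Test statistic: t = β̂₁ / SE(β̂₁) = 0.8334 / 0.3474 = 2.3990

With df = 21, the two-sided p-value for |t| = 2.3990 is 0.0258.

Decision rule: reject H₀ if p-value < α.
p-value = 0.0258 < α = 0.05 → reject H₀.

At α = 0.05 the data do provide convincing evidence of a nonzero slope.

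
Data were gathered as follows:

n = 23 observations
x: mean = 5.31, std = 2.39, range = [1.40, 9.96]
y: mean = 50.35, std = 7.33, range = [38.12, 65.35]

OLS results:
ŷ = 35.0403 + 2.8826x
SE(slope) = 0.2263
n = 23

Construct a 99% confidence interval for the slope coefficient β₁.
The 99% CI for β₁ is (2.2419, 3.5233)

Confidence interval for the slope:

The 99% CI for β₁ is: β̂₁ ± t*(α/2, n-2) × SE(β̂₁)

Step 1: Find critical t-value
- Confidence level = 0.99
- Degrees of freedom = n - 2 = 23 - 2 = 21
- t*(α/2, 21) = 2.8314

Step 2: Calculate margin of error
Margin = 2.8314 × 0.2263 = 0.6407

Step 3: Construct interval
CI = 2.8826 ± 0.6407
CI = (2.2419, 3.5233)

Interpretation: each one-unit increase in x is associated with a change in mean y of between 2.2419 and 3.5233, with 99% confidence.
The interval does not include 0, suggesting a significant linear relationship.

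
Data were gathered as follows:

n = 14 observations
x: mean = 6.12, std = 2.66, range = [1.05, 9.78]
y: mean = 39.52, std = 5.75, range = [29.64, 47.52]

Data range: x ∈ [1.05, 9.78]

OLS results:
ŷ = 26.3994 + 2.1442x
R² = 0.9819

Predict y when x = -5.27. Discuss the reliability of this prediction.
ŷ = 15.0995 (extrapolation — x = -5.27 lies outside [1.05, 9.78], so reliability is low).

Prediction calculation:
ŷ = 26.3994 + 2.1442 × (-5.27)
ŷ = 15.0995

Reliability:
- Data range: x ∈ [1.05, 9.78]
- Prediction point: x = -5.27 is 6.32 units below the observed range → this is EXTRAPOLATION, not interpolation

Why that matters here:
- The standard error of prediction grows with (x − x̄)², and x = -5.27 is far from x̄ = 6.12
- Real relationships often flatten, saturate, or turn nonlinear at extremes

The R² = 0.9819 only validates the fit within [1.05, 9.78]; treat ŷ = 15.0995 with caution.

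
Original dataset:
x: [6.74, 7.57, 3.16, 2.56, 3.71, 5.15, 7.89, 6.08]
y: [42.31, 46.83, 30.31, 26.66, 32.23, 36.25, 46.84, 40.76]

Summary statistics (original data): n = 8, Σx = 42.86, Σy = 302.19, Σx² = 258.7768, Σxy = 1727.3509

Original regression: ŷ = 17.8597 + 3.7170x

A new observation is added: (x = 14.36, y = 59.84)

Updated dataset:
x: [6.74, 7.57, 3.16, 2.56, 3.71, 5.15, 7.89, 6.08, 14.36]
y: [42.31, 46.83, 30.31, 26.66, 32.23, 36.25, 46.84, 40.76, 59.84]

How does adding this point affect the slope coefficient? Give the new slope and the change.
The slope changes from 3.7170 to 2.8158 (change of -0.9012, or -24.2%).

x = 14.36 lies well outside the original x-range [2.56, 7.89] (x̄ ≈ 5.36), so this observation has high leverage and can move the slope substantially.

Step 1: Update the sums with the new point (n goes from 8 to 9)
Σx  = 42.86 + 14.36 = 57.22
Σy  = 302.19 + 59.84 = 362.03
Σx² = 258.7768 + 14.36² = 258.7768 + 206.2096 = 464.9864
Σxy = 1727.3509 + 14.36×59.84 = 1727.3509 + 859.3024 = 2586.6533

Step 2: Recompute the slope with b₁ = (nΣxy − ΣxΣy) / (nΣx² − (Σx)²)
Numerator   = 9×2586.6533 − 57.22×362.03 = 23279.8797 − 20715.3566 = 2564.5231
Denominator = 9×464.9864 − 57.22² = 4184.8776 − 3274.1284 = 910.7492
b₁(new) = 2564.5231 / 910.7492 = 2.8158

(Same formula on the original sums: (8×1727.3509 − 42.86×302.19) / (8×258.7768 − 42.86²) = 866.9438 / 233.2348 = 3.7170, matching the given fit.)

Step 3: Change in slope
Δβ₁ = 2.8158 − 3.7170 = -0.9012
Relative change = -0.9012 / 3.7170 × 100% = -24.2%
→ the slope decreases when the point is added.

A high-leverage point only changes the slope if it is off the original line; here y = 59.84 is below the original trend, so the slope decreases.
In practice: examine leverage (hᵢ) and Cook's distance rather than deleting it automatically.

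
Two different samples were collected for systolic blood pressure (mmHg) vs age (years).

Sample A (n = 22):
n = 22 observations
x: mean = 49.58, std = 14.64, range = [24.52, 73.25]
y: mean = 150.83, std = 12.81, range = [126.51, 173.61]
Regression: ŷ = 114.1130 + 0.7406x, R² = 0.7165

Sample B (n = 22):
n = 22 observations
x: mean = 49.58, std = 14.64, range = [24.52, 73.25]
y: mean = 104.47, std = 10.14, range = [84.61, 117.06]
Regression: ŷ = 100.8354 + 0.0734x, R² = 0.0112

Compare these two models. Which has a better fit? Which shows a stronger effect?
Model A has the better fit (R² = 0.7165 vs 0.0112). Model A shows the stronger effect (|β₁| = 0.7406 vs 0.0734).

Model Comparison:

Which explains more variance? (R²)
- Model A: R² = 0.7165 → 71.65% of variance in blood pressure explained
- Model B: R² = 0.0112 → 1.12% of variance in blood pressure explained
- 0.7165 > 0.0112 → Model A has the better fit

Which has the larger per-year effect? (|β₁|)
- Model A: β₁ = 0.7406 → predicted blood pressure rises 0.7406 mmHg per additional year of age
- Model B: β₁ = 0.0734 → predicted blood pressure rises 0.0734 mmHg per additional year of age
- |0.7406| > |0.0734| → Model A shows the stronger marginal effect

Notes:
- A steeper slope doesn't make a better model if the scatter around the line is large.
- A better fit (higher R²) doesn't necessarily mean a more important relationship.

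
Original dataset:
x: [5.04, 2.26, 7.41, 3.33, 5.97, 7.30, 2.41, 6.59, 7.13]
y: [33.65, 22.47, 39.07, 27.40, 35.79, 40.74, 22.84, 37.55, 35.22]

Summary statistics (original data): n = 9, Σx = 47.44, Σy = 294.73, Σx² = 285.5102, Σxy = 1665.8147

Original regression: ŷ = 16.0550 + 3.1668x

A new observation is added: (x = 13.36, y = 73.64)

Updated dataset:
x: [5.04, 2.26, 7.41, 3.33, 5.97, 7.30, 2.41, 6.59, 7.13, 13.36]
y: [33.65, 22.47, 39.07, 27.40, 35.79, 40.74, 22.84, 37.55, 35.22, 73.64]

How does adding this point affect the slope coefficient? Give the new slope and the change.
New slope β₁ = 4.3457 versus 3.1668 before: a change of +1.1789 (+37.2%).

The new point has HIGH LEVERAGE: x = 13.36 is far from the original mean x̄ = 47.44/9 ≈ 5.27 (original range [2.26, 7.41]).

Step 1: Update the sums with the new point (n goes from 9 to 10)
Σx  = 47.44 + 13.36 = 60.80
Σy  = 294.73 + 73.64 = 368.37
Σx² = 285.5102 + 13.36² = 285.5102 + 178.4896 = 463.9998
Σxy = 1665.8147 + 13.36×73.64 = 1665.8147 + 983.8304 = 2649.6451

Step 2: Recompute the slope with b₁ = (nΣxy − ΣxΣy) / (nΣx² − (Σx)²)
Numerator   = 10×2649.6451 − 60.80×368.37 = 26496.4510 − 22396.8960 = 4099.5550
Denominator = 10×463.9998 − 60.80² = 4639.9980 − 3696.6400 = 943.3580
b₁(new) = 4099.5550 / 943.3580 = 4.3457

(Same formula on the original sums: (9×1665.8147 − 47.44×294.73) / (9×285.5102 − 47.44²) = 1010.3411 / 319.0382 = 3.1668, matching the given fit.)

Step 3: Change in slope
Δβ₁ = 4.3457 − 3.1668 = +1.1789
Relative change = +1.1789 / 3.1668 × 100% = +37.2%
→ the slope increases when the point is added.

A high-leverage point only changes the slope if it is off the original line; here y = 73.64 is above the original trend, so the slope increases.
In practice: check such a point for data-entry or measurement error.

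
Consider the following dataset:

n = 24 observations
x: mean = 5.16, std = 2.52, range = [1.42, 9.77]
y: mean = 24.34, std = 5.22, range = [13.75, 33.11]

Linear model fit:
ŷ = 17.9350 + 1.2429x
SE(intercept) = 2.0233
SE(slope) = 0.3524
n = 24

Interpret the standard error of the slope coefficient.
The slope 1.2429 is pinned down to within about ±0.3524 (one SE) by these data — relative uncertainty 28.4%, i.e. moderately precise.

What SE measures:
- The standard error quantifies the sampling variability of the coefficient estimate
- It is the estimated standard deviation of β̂₁ across hypothetical repeated samples of the same size
- Smaller SE → more precise estimate

Relative precision:
- SE / |β̂₁| = 0.3524 / 1.2429 = 28.4%
- Rule of thumb (under 20%: precise; 20% to under 50%: moderately precise; 50% or more: imprecise) → moderately precise

Rough 95% range (±2 SE): 1.2429 ± 0.7048 → (0.5381, 1.9477).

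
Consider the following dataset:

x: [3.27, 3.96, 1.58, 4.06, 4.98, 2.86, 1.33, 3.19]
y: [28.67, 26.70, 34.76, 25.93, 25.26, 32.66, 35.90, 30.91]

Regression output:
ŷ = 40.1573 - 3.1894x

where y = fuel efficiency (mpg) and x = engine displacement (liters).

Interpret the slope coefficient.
An increase of one liter in engine displacement is associated with a 3.1894 mpg decrease in predicted fuel efficiency.

The slope coefficient β₁ = -3.1894 represents the marginal effect of engine displacement on fuel efficiency.

Interpretation:
- Engine displacement up by 1 liter → predicted fuel efficiency decreases by 3.1894 mpg
- The effect is assumed constant over the observed range of x (linearity)

(β₀ = 40.1573 is the fitted value at x = 0 and is not part of the slope interpretation.)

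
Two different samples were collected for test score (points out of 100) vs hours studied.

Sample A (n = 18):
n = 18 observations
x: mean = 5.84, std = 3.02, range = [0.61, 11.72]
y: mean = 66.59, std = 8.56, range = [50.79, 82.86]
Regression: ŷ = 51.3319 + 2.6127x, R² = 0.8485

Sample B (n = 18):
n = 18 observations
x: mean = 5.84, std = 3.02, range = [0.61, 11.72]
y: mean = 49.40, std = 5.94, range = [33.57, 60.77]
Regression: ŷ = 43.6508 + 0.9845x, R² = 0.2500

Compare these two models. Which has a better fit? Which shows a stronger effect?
Model A has the better fit (R² = 0.8485 vs 0.2500). Model A shows the stronger effect (|β₁| = 2.6127 vs 0.9845).

Model Comparison:

Fit — compare R²:
- Model A: R² = 0.8485 → 84.85% of variance in test score explained
- Model B: R² = 0.2500 → 25.00% of variance in test score explained
- 0.8485 > 0.2500 → Model A has the better fit

Strength of effect — compare |β₁|:
- Model A: β₁ = 2.6127 → predicted test score rises 2.6127 points per additional hour of study time
- Model B: β₁ = 0.9845 → predicted test score rises 0.9845 points per additional hour of study time
- |2.6127| > |0.9845| → Model A shows the stronger marginal effect

Notes:
- R² measures how tightly points cluster around the line; β₁ measures how steep the line is — they answer different questions.
- The two samples could reflect different populations, time periods, or measurement quality.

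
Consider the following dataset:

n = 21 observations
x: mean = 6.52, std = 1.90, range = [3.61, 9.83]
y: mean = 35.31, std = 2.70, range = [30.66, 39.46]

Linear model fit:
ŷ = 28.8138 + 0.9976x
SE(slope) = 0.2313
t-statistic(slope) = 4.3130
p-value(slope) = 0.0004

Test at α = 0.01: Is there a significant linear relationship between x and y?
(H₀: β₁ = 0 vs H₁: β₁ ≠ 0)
Reject H₀: p-value = 0.0004 < α = 0.01. The linear relationship is significant at the 1% level.

Hypothesis test for the slope coefficient:

H₀: β₁ = 0 (no linear relationship)
H₁: β₁ ≠ 0 (linear relationship exists)

Test statistic: t = β̂₁ / SE(β̂₁) = 0.9976 / 0.2313 = 4.3130

The p-value (0.0004) is the probability, under H₀, of a t-statistic at least as extreme as |t| = 4.3130 (two-sided, df = n − 2 = 19).

Decision rule: reject H₀ if p-value < α.
p-value = 0.0004 < α = 0.01 → reject H₀.

Conclusion: the linear association between x and y is significant at the 1% level.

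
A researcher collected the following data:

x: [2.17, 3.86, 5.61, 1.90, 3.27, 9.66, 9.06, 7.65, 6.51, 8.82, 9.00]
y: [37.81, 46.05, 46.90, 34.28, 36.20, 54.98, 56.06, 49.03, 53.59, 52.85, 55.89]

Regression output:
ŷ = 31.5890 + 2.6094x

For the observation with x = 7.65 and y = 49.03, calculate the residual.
Residual = -2.5209

The residual is the difference between the actual value and the predicted value:

Residual = y - ŷ

Step 1: Calculate predicted value
ŷ = 31.5890 + 2.6094 × 7.65
ŷ = 51.5509

Step 2: Calculate residual
Residual = 49.03 - 51.5509
Residual = -2.5209

Interpretation: the model overestimates the actual value by 2.5209 at this point (negative residual → observation lies below the fitted line).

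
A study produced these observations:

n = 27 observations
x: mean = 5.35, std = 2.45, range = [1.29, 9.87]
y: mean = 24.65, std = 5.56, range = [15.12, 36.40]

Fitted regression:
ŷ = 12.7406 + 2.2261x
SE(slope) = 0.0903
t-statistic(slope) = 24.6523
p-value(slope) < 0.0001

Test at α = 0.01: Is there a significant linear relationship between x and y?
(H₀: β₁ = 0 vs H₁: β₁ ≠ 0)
p-value < 0.0001 < α = 0.01, so we reject H₀. The relationship is significant.

Hypothesis test for the slope coefficient:

H₀: β₁ = 0 (no linear relationship)
H₁: β₁ ≠ 0 (linear relationship exists)

Test statistic: t = β̂₁ / SE(β̂₁) = 2.2261 / 0.0903 = 24.6523

With df = 25, the two-sided p-value for |t| = 24.6523 is <0.0001.

Decision rule: reject H₀ if p-value < α.
p-value < 0.0001 < α = 0.01 → reject H₀.

There is sufficient evidence at the 1% significance level to conclude that a linear relationship exists between x and y.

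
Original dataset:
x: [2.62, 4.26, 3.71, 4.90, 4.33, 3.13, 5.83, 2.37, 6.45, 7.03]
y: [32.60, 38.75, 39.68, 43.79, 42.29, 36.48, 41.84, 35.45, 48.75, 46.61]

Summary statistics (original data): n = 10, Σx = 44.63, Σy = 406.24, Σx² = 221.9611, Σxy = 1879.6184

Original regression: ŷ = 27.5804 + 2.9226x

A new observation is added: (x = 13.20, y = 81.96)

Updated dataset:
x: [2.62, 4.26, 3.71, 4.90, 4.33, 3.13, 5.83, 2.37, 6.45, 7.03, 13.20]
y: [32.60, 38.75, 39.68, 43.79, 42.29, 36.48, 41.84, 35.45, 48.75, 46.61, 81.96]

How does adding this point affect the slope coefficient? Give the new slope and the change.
The slope changes from 2.9226 to 4.2842 (change of +1.3616, or +46.6%).

The new point has HIGH LEVERAGE: x = 13.20 is far from the original mean x̄ = 44.63/10 ≈ 4.46 (original range [2.37, 7.03]).

Step 1: Update the sums with the new point (n goes from 10 to 11)
Σx  = 44.63 + 13.20 = 57.83
Σy  = 406.24 + 81.96 = 488.20
Σx² = 221.9611 + 13.20² = 221.9611 + 174.2400 = 396.2011
Σxy = 1879.6184 + 13.20×81.96 = 1879.6184 + 1081.8720 = 2961.4904

Step 2: Recompute the slope with b₁ = (nΣxy − ΣxΣy) / (nΣx² − (Σx)²)
Numerator   = 11×2961.4904 − 57.83×488.20 = 32576.3944 − 28232.6060 = 4343.7884
Denominator = 11×396.2011 − 57.83² = 4358.2121 − 3344.3089 = 1013.9032
b₁(new) = 4343.7884 / 1013.9032 = 4.2842

(Same formula on the original sums: (10×1879.6184 − 44.63×406.24) / (10×221.9611 − 44.63²) = 665.6928 / 227.7741 = 2.9226, matching the given fit.)

Step 3: Change in slope
Δβ₁ = 4.2842 − 2.9226 = +1.3616
Relative change = +1.3616 / 2.9226 × 100% = +46.6%
→ the slope increases when the point is added.

A high-leverage point only changes the slope if it is off the original line; here y = 81.96 is above the original trend, so the slope increases.
In practice: examine leverage (hᵢ) and Cook's distance rather than deleting it automatically.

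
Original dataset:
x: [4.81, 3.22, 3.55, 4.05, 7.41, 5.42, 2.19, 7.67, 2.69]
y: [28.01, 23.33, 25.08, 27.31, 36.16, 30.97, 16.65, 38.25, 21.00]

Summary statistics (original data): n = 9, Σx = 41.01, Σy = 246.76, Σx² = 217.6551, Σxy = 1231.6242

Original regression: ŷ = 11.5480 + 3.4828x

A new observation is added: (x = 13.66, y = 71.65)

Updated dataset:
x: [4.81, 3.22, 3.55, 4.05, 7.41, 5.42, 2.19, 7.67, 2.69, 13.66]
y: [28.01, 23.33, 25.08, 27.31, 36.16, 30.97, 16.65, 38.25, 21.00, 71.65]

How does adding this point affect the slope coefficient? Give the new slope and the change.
The slope changes from 3.4828 to 4.4568 (change of +0.9740, or +28.0%).

x = 13.66 lies well outside the original x-range [2.19, 7.67] (x̄ ≈ 4.56), so this observation has high leverage and can move the slope substantially.

Step 1: Update the sums with the new point (n goes from 9 to 10)
Σx  = 41.01 + 13.66 = 54.67
Σy  = 246.76 + 71.65 = 318.41
Σx² = 217.6551 + 13.66² = 217.6551 + 186.5956 = 404.2507
Σxy = 1231.6242 + 13.66×71.65 = 1231.6242 + 978.7390 = 2210.3632

Step 2: Recompute the slope with b₁ = (nΣxy − ΣxΣy) / (nΣx² − (Σx)²)
Numerator   = 10×2210.3632 − 54.67×318.41 = 22103.6320 − 17407.4747 = 4696.1573
Denominator = 10×404.2507 − 54.67² = 4042.5070 − 2988.8089 = 1053.6981
b₁(new) = 4696.1573 / 1053.6981 = 4.4568

(Same formula on the original sums: (9×1231.6242 − 41.01×246.76) / (9×217.6551 − 41.01²) = 964.9902 / 277.0758 = 3.4828, matching the given fit.)

Step 3: Change in slope
Δβ₁ = 4.4568 − 3.4828 = +0.9740
Relative change = +0.9740 / 3.4828 × 100% = +28.0%
→ the slope increases when the point is added.

Because the point sits above the extension of the original line at a high-leverage x, it tilts the fit up.
In practice: investigate whether it comes from the same population as the rest of the sample; check such a point for data-entry or measurement error.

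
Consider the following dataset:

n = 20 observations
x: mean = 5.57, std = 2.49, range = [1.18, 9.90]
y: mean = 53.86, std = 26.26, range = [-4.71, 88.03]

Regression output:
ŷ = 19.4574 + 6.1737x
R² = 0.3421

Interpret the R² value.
R² = 0.3421 means 34.21% of the variation in y is explained by the linear relationship with x. This indicates a moderate fit.

The coefficient of determination R² is the fraction of the total variation in y that the fitted line accounts for.

Here R² = 0.3421:
- Explained: 34.21% of the variation in y
- Unexplained (residual): 100% − 34.21% = 65.79%
- Rule of thumb (below 0.3 weak; 0.3 to below 0.7 moderate; 0.7 and above strong) → moderate

Note: R² says nothing about causation, and a high R² does not by itself mean the linear form is appropriate — check the residuals.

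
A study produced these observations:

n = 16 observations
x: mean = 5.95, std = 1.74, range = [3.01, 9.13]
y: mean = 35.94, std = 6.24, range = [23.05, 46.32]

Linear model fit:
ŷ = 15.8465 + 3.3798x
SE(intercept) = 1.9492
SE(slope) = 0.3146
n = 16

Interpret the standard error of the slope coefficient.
SE(slope) = 0.3146 measures the uncertainty in the estimated slope. The coefficient is estimated precisely (SE/|β̂₁| = 9.3%).

What SE measures:
- The standard error quantifies the sampling variability of the coefficient estimate
- It is the estimated standard deviation of β̂₁ across hypothetical repeated samples of the same size
- Smaller SE → more precise estimate

Relative precision:
- SE / |β̂₁| = 0.3146 / 3.3798 = 9.3%
- Rule of thumb (under 20%: precise; 20% to under 50%: moderately precise; 50% or more: imprecise) → precise

Link to the t-test: t = β̂₁ / SE(β̂₁) = 3.3798 / 0.3146 = 10.7432, the statistic for H₀: β₁ = 0.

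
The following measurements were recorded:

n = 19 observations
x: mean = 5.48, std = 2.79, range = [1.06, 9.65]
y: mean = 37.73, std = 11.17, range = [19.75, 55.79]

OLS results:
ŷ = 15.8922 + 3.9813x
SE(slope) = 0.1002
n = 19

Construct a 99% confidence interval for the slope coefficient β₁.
The 99% CI for β₁ is (3.6909, 4.2717)

Confidence interval for the slope:

The 99% CI for β₁ is: β̂₁ ± t*(α/2, n-2) × SE(β̂₁)

Step 1: Find critical t-value
- Confidence level = 0.99
- Degrees of freedom = n - 2 = 19 - 2 = 17
- t*(α/2, 17) = 2.8982

Step 2: Calculate margin of error
Margin = 2.8982 × 0.1002 = 0.2904

Step 3: Construct interval
CI = 3.9813 ± 0.2904
CI = (3.6909, 4.2717)

Interpretation: each one-unit increase in x is associated with a change in mean y of between 3.6909 and 4.2717, with 99% confidence.
The interval does not include 0, suggesting a significant linear relationship.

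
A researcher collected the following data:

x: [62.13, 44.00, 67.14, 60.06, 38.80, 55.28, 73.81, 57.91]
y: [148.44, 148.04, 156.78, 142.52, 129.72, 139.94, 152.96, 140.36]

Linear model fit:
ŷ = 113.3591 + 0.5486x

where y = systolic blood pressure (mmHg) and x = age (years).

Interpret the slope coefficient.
On average, blood pressure is about 0.5486 mmHg higher for every extra year of age.

The slope β₁ = 0.5486 gives the rate at which the fitted blood pressure changes with age.

Interpretation:
- Age up by 1 year → predicted blood pressure increases by 0.5486 mmHg
- This is a linear approximation: the same per-unit change is assumed across the whole observed x range

The intercept β₀ = 113.3591 is the predicted blood pressure when age = 0; since the smallest observed x is 38.80, this is an extrapolation and mainly anchors the line.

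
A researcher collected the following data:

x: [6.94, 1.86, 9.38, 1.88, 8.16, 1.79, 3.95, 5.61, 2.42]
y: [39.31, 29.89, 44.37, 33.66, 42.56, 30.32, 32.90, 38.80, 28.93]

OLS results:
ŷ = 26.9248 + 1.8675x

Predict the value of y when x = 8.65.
ŷ = 43.0787

x = 8.65 lies inside the observed range [1.79, 9.38], so the fitted equation applies directly:

ŷ = 26.9248 + 1.8675 × 8.65
ŷ = 26.9248 + 16.1539
ŷ = 43.0787

This is a point prediction; actual observations scatter around it by roughly the residual standard deviation.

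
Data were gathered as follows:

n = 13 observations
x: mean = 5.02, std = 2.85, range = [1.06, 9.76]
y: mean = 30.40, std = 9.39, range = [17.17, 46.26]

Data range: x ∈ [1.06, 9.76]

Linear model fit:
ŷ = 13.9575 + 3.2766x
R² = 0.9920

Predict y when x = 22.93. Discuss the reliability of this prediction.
ŷ = 89.0899, but this is extrapolation (above the data range [1.06, 9.76]) and may be unreliable.

Prediction calculation:
ŷ = 13.9575 + 3.2766 × 22.93
ŷ = 89.0899

Reliability:
- Data range: x ∈ [1.06, 9.76]
- Prediction point: x = 22.93 is 13.17 units above the observed range → this is EXTRAPOLATION, not interpolation

Why that matters here:
- There are no observations near this x to validate the fitted line there
- The linear relationship may not hold outside the observed range

Report the number if required, but flag clearly that it is an extrapolation.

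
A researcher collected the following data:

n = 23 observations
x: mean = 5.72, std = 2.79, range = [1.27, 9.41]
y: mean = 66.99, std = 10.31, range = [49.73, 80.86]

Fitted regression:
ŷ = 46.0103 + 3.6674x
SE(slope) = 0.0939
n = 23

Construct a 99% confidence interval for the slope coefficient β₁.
The 99% CI for β₁ is (3.4015, 3.9333)

Confidence interval for the slope:

The 99% CI for β₁ is: β̂₁ ± t*(α/2, n-2) × SE(β̂₁)

Step 1: Find critical t-value
- Confidence level = 0.99
- Degrees of freedom = n - 2 = 23 - 2 = 21
- t*(α/2, 21) = 2.8314

Step 2: Calculate margin of error
Margin = 2.8314 × 0.0939 = 0.2659

Step 3: Construct interval
CI = 3.6674 ± 0.2659
CI = (3.4015, 3.9333)

Interpretation: We are 99% confident that the true slope β₁ lies between 3.4015 and 3.9333.
The interval does not include 0, suggesting a significant linear relationship.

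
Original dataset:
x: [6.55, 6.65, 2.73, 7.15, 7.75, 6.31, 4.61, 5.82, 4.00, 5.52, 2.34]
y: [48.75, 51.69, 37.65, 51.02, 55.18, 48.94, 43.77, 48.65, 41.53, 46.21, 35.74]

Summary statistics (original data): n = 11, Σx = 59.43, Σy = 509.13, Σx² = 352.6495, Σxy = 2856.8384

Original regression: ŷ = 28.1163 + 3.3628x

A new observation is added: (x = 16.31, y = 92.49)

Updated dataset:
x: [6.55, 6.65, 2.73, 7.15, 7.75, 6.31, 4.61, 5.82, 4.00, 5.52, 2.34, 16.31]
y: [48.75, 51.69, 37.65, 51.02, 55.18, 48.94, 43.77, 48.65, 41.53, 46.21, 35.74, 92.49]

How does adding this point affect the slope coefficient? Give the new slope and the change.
Adding the point moves β₁ from 3.3628 to 4.0401, i.e. it increases by 0.6773 (+20.1%).

The new point has HIGH LEVERAGE: x = 16.31 is far from the original mean x̄ = 59.43/11 ≈ 5.40 (original range [2.34, 7.75]).

Step 1: Update the sums with the new point (n goes from 11 to 12)
Σx  = 59.43 + 16.31 = 75.74
Σy  = 509.13 + 92.49 = 601.62
Σx² = 352.6495 + 16.31² = 352.6495 + 266.0161 = 618.6656
Σxy = 2856.8384 + 16.31×92.49 = 2856.8384 + 1508.5119 = 4365.3503

Step 2: Recompute the slope with b₁ = (nΣxy − ΣxΣy) / (nΣx² − (Σx)²)
Numerator   = 12×4365.3503 − 75.74×601.62 = 52384.2036 − 45566.6988 = 6817.5048
Denominator = 12×618.6656 − 75.74² = 7423.9872 − 5736.5476 = 1687.4396
b₁(new) = 6817.5048 / 1687.4396 = 4.0401

(Same formula on the original sums: (11×2856.8384 − 59.43×509.13) / (11×352.6495 − 59.43²) = 1167.6265 / 347.2196 = 3.3628, matching the given fit.)

Step 3: Change in slope
Δβ₁ = 4.0401 − 3.3628 = +0.6773
Relative change = +0.6773 / 3.3628 × 100% = +20.1%
→ the slope increases when the point is added.

A high-leverage point only changes the slope if it is off the original line; here y = 92.49 is above the original trend, so the slope increases.
In practice: refit with and without it and report both if conclusions differ; examine leverage (hᵢ) and Cook's distance rather than deleting it automatically.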